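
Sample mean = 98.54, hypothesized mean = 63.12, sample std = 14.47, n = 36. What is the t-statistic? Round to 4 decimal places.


t = (xbar - mu0) / (s/sqrt(n))
xbar - mu0 = 98.54 - 63.12 = 35.42
sqrt(36) = 6
s/sqrt(n) = 14.47 / 6 = 1447/600 ≈ 2.41166667
t = 35.42 / 2.41166667 = 21252/1447 ≈ 14.686938

14.6869


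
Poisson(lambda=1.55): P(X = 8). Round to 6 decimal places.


P = e^(-lam) * lam^k / k!
e^(-1.55) ≈ 0.2122480
lam^k = 1.55^8 ≈ 33.316056
k! = 8! = 40320
P = 0.2122480 * 33.316056 / 40320 ≈ 0.000175

0.000175


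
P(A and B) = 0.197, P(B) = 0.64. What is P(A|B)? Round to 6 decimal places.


P(A|B) = P(A and B) / P(B) = 0.197 / 0.64 = 0.3078125

0.307813


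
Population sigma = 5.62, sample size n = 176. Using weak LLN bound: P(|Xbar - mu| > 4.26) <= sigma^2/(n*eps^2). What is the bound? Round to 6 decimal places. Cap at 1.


bound = min(1, sigma^2/(n*eps^2))
sigma^2 = 5.62^2 = 31.5844
n*eps^2 = 176 * 4.26^2 = 176 * 18.1476 = 3193.9776
sigma^2/(n*eps^2) = 31.5844 / 3193.9776 ≈ 0.00988874

0.009889


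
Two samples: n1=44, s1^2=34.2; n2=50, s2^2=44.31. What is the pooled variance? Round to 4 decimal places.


sp^2 = ((n1-1)*s1^2 + (n2-1)*s2^2)/(n1+n2-2)
(n1-1)*s1^2 = 43 * 34.2 = 1470.6
(n2-1)*s2^2 = 49 * 44.31 = 2171.19
numerator = 1470.6 + 2171.19 = 3641.79
n1+n2-2 = 92
sp^2 = 3641.79 / 92 = 364179/9200 ≈ 39.584674

39.5847


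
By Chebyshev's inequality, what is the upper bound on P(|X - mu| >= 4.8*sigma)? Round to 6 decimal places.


P <= 1/k^2
k^2 = 4.8^2 = 23.04
1/k^2 = 1 / 23.04 = 25/576 ≈ 0.04340278

0.043403


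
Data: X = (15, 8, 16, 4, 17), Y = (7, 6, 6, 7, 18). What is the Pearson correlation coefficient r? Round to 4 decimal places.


r = sum((xi-xbar)(yi-ybar)) / sqrt(sum((xi-xbar)^2) * sum((yi-ybar)^2))
n = 5, xbar = 60/5 = 12, ybar = 44/5 = 8.8
Sxy = sum((xi-xbar)(yi-ybar)) = 55
Sxx = sum((xi-xbar)^2) = 130
Syy = sum((yi-ybar)^2) = 106.8
sqrt(Sxx*Syy) ≈ 117.830387
r = Sxy / sqrt(Sxx*Syy) = 55 / 117.830387 ≈ 0.466773

0.4668


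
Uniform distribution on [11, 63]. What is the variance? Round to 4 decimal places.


Var = (b-a)^2 / 12
(b-a)^2 = (63 - 11)^2 = 2704
Var = 2704/12 ≈ 225.333333

225.3333


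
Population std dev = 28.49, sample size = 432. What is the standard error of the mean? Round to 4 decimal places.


SE = sigma / sqrt(n)
sqrt(432) ≈ 20.784610
SE = 28.49 / 20.784610 ≈ 1.370726

1.3707


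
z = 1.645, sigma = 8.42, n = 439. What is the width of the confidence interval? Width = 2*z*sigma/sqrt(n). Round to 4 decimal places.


width = 2*z*sigma/sqrt(n)
2*z*sigma = 2 * 1.645 * 8.42 = 27.7018
sqrt(439) ≈ 20.952327
width = 27.7018 / 20.952327 ≈ 1.322135

1.3221


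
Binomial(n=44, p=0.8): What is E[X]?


E[X] = n*p = 44 * 0.8 = 35.2

35.2


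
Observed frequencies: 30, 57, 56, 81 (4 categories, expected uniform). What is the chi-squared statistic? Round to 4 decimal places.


chi2 = sum((O-E)^2/E), E = total/4
total = 224, E = 224/4 = 56
(30 - 56)^2 / 56 = 676 / 56 = 169/14 ≈ 12.071429
(57 - 56)^2 / 56 = 1 / 56 = 1/56 ≈ 0.017857
(56 - 56)^2 / 56 = 0 / 56 = 0
(81 - 56)^2 / 56 = 625 / 56 = 625/56 ≈ 11.160714
chi2 = 23.25

23.2500


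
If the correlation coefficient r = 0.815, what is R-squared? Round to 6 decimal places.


R^2 = r^2 = (0.815)^2 = 0.664225

0.664225


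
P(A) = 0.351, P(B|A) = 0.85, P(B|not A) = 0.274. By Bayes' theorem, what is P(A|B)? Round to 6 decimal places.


P(A|B) = P(B|A)*P(A) / P(B), P(B) = P(B|A)*P(A) + P(B|not A)*P(not A)
P(B|A)*P(A) = 0.85 * 0.351 = 0.29835
P(B|not A)*P(not A) = 0.274 * 0.649 = 0.177826
P(B) = 0.29835 + 0.177826 = 0.476176
P(A|B) = 0.29835 / 0.476176 ≈ 0.62655405

0.626554


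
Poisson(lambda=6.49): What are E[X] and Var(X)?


E[X] = Var(X) = lambda = 6.49

6.49, 6.49


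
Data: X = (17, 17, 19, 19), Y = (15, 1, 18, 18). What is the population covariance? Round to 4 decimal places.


Cov = (1/n)*sum((xi-xbar)(yi-ybar))
n = 4, xbar = 72/4 = 18, ybar = 52/4 = 13
sum((xi-xbar)(yi-ybar)) = 20
Cov = 20 / 4 = 5

5.0000


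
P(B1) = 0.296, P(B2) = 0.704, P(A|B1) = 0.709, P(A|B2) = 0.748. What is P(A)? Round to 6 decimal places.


P(A) = P(A|B1)*P(B1) + P(A|B2)*P(B2)
P(A|B1)*P(B1) = 0.709 * 0.296 = 0.209864
P(A|B2)*P(B2) = 0.748 * 0.704 = 0.526592
P(A) = 0.209864 + 0.526592 = 0.736456

0.736456


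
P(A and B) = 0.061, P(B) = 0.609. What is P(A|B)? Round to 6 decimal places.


P(A|B) = P(A and B) / P(B) = 0.061 / 0.609 = 61/609 ≈ 0.10016420

0.100164


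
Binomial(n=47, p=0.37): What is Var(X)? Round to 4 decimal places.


Var = n*p*(1-p) = 47 * 0.37 * 0.63 = 10.9557

10.9557


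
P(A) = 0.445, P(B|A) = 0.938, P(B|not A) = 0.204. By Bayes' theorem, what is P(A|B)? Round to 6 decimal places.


P(A|B) = P(B|A)*P(A) / P(B), P(B) = P(B|A)*P(A) + P(B|not A)*P(not A)
P(B|A)*P(A) = 0.938 * 0.445 = 0.41741
P(B|not A)*P(not A) = 0.204 * 0.555 = 0.11322
P(B) = 0.41741 + 0.11322 = 0.53063
P(A|B) = 0.41741 / 0.53063 ≈ 0.78663099

0.786631


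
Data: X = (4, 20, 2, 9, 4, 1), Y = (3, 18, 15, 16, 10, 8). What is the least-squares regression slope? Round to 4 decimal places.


b = sum((xi-xbar)(yi-ybar)) / sum((xi-xbar)^2)
n = 6, xbar = 40/6 = 20/3 ≈ 6.666667, ybar = 70/6 = 35/3 ≈ 11.666667
Sxy = sum((xi-xbar)(yi-ybar)) = 382/3 ≈ 127.333333
Sxx = sum((xi-xbar)^2) = 754/3 ≈ 251.333333
b = Sxy / Sxx = 191/377 ≈ 0.506631

0.5066


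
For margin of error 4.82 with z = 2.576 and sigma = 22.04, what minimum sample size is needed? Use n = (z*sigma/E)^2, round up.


z*sigma/E = 2.576 * 22.04 / 4.82 ≈ 11.779054
(z*sigma/E)^2 ≈ 138.746112
round up: n = 139

139


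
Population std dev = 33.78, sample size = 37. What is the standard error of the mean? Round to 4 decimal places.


SE = sigma / sqrt(n)
sqrt(37) ≈ 6.082763
SE = 33.78 / 6.082763 ≈ 5.553398

5.5534


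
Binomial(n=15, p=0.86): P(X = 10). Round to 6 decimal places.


P = C(n,k) * p^k * (1-p)^(n-k)
C(15,10) = 3003
p^k = 0.86^10 ≈ 0.2213016
(1-p)^(n-k) = 0.14^5 = 0.0000537824
P = 3003 * 0.2213016 * 0.0000537824 ≈ 0.035742

0.035742


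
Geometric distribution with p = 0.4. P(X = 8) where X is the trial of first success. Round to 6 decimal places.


P = (1-p)^(k-1) * p
(1-p)^(k-1) = 0.6^7 = 0.0279936
P = 0.0279936 * 0.4 = 0.01119744

0.011197


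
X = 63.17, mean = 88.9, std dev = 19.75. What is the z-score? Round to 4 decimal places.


z = (X - mu) / sigma
X - mu = 63.17 - 88.9 = -25.73
z = -25.73 / 19.75 = -2573/1975 ≈ -1.302785

-1.3028


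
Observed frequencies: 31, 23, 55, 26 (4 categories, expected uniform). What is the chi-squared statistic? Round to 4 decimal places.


chi2 = sum((O-E)^2/E), E = total/4
total = 135, E = 135/4 = 33.75
(31 - 33.75)^2 / 33.75 = 7.5625 / 33.75 = 121/540 ≈ 0.224074
(23 - 33.75)^2 / 33.75 = 115.5625 / 33.75 = 1849/540 ≈ 3.424074
(55 - 33.75)^2 / 33.75 = 451.5625 / 33.75 = 1445/108 ≈ 13.379630
(26 - 33.75)^2 / 33.75 = 60.0625 / 33.75 = 961/540 ≈ 1.779630
chi2 = 2539/135 ≈ 18.807407

18.8074


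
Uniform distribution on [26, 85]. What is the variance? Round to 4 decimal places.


Var = (b-a)^2 / 12
(b-a)^2 = (85 - 26)^2 = 3481
Var = 3481/12 ≈ 290.083333

290.0833


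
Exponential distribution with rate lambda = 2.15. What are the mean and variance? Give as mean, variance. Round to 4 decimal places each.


mean = 1/lam, var = 1/lam^2
mean = 1 / 2.15 = 20/43 ≈ 0.465116
lam^2 = 2.15^2 = 4.6225
var = 1 / 4.6225 = 400/1849 ≈ 0.216333

0.4651, 0.2163


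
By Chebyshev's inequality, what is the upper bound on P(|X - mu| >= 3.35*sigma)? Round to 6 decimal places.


P <= 1/k^2
k^2 = 3.35^2 = 11.2225
1/k^2 = 1 / 11.2225 = 400/4489 ≈ 0.08910671

0.089107


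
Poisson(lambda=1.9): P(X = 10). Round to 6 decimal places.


P = e^(-lam) * lam^k / k!
e^(-1.9) ≈ 0.1495686
lam^k = 1.9^10 ≈ 613.106626
k! = 10! = 3628800
P = 0.1495686 * 613.106626 / 3628800 ≈ 0.000025

0.000025


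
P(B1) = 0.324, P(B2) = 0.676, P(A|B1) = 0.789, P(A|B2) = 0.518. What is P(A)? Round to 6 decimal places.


P(A) = P(A|B1)*P(B1) + P(A|B2)*P(B2)
P(A|B1)*P(B1) = 0.789 * 0.324 = 0.255636
P(A|B2)*P(B2) = 0.518 * 0.676 = 0.350168
P(A) = 0.255636 + 0.350168 = 0.605804

0.605804


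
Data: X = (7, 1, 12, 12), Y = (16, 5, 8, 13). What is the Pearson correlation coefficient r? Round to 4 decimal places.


r = sum((xi-xbar)(yi-ybar)) / sqrt(sum((xi-xbar)^2) * sum((yi-ybar)^2))
n = 4, xbar = 32/4 = 8, ybar = 42/4 = 10.5
Sxy = sum((xi-xbar)(yi-ybar)) = 33
Sxx = sum((xi-xbar)^2) = 82
Syy = sum((yi-ybar)^2) = 73
sqrt(Sxx*Syy) ≈ 77.369245
r = Sxy / sqrt(Sxx*Syy) = 33 / 77.369245 ≈ 0.426526

0.4265


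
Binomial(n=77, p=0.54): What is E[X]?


E[X] = n*p = 77 * 0.54 = 41.58

41.58


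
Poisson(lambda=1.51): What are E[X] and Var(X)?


E[X] = Var(X) = lambda = 1.51

1.51, 1.51


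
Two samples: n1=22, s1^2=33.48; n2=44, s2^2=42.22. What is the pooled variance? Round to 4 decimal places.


sp^2 = ((n1-1)*s1^2 + (n2-1)*s2^2)/(n1+n2-2)
(n1-1)*s1^2 = 21 * 33.48 = 703.08
(n2-1)*s2^2 = 43 * 42.22 = 1815.46
numerator = 703.08 + 1815.46 = 2518.54
n1+n2-2 = 64
sp^2 = 2518.54 / 64 = 125927/3200 ≈ 39.352188

39.3522


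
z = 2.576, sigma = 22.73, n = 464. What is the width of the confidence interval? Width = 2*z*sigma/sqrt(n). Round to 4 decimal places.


width = 2*z*sigma/sqrt(n)
2*z*sigma = 2 * 2.576 * 22.73 = 117.10496
sqrt(464) ≈ 21.540659
width = 117.10496 / 21.540659 ≈ 5.436461

5.4365


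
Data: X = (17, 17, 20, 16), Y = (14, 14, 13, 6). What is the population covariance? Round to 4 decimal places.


Cov = (1/n)*sum((xi-xbar)(yi-ybar))
n = 4, xbar = 70/4 = 17.5, ybar = 47/4 = 11.75
sum((xi-xbar)(yi-ybar)) = 9.5
Cov = 9.5 / 4 = 2.375

2.3750


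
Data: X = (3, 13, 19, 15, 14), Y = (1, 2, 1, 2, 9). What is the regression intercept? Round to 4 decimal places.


a = ybar - b*xbar, where b = sum((xi-xbar)(yi-ybar)) / sum((xi-xbar)^2)
n = 5, xbar = 64/5 = 12.8, ybar = 15/5 = 3
Sxy = sum((xi-xbar)(yi-ybar)) = 12
Sxx = sum((xi-xbar)^2) = 140.8
b = Sxy / Sxx = 15/176 ≈ 0.085227
a = 3 - 0.085227 * 12.8 = 21/11 ≈ 1.909091

1.9091


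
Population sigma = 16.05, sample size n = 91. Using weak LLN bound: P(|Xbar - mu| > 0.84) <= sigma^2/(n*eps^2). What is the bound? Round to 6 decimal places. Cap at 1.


bound = min(1, sigma^2/(n*eps^2))
sigma^2 = 16.05^2 = 257.6025
n*eps^2 = 91 * 0.84^2 = 91 * 0.7056 = 64.2096
sigma^2/(n*eps^2) = 257.6025 / 64.2096 ≈ 4.01190009
this exceeds 1, so the bound is capped at 1

1.000000


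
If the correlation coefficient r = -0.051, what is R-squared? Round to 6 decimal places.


R^2 = r^2 = (-0.051)^2 = 0.002601

0.002601


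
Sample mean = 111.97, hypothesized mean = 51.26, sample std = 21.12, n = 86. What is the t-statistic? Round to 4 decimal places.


t = (xbar - mu0) / (s/sqrt(n))
xbar - mu0 = 111.97 - 51.26 = 60.71
sqrt(86) ≈ 9.27361850
s/sqrt(n) = 21.12 / 9.27361850 ≈ 2.27742817
t = 60.71 / 2.27742817 ≈ 26.657262

26.6573


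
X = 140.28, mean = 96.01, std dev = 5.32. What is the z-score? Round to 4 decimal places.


z = (X - mu) / sigma
X - mu = 140.28 - 96.01 = 44.27
z = 44.27 / 5.32 = 233/28 ≈ 8.321429

8.3214


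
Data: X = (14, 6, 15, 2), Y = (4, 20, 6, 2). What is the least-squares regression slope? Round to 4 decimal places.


b = sum((xi-xbar)(yi-ybar)) / sum((xi-xbar)^2)
n = 4, xbar = 37/4 = 9.25, ybar = 32/4 = 8
Sxy = sum((xi-xbar)(yi-ybar)) = -26
Sxx = sum((xi-xbar)^2) = 118.75
b = Sxy / Sxx = -104/475 ≈ -0.218947

-0.2189


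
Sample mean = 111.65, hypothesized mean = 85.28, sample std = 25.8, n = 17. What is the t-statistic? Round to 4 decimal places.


t = (xbar - mu0) / (s/sqrt(n))
xbar - mu0 = 111.65 - 85.28 = 26.37
sqrt(17) ≈ 4.12310563
s/sqrt(n) = 25.8 / 4.12310563 ≈ 6.25741913
t = 26.37 / 6.25741913 ≈ 4.214197

4.2142


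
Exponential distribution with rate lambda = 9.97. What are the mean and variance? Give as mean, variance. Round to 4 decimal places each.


mean = 1/lam, var = 1/lam^2
mean = 1 / 9.97 = 100/997 ≈ 0.100301
lam^2 = 9.97^2 = 99.4009
var = 1 / 99.4009 ≈ 0.010060

0.1003, 0.0101


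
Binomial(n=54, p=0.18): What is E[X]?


E[X] = n*p = 54 * 0.18 = 9.72

9.72


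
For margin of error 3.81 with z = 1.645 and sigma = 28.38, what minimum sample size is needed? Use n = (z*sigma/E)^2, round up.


z*sigma/E = 1.645 * 28.38 / 3.81 ≈ 12.253307
(z*sigma/E)^2 ≈ 150.143535
round up: n = 151

151


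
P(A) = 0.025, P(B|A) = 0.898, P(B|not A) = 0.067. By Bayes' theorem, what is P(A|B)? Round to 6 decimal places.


P(A|B) = P(B|A)*P(A) / P(B), P(B) = P(B|A)*P(A) + P(B|not A)*P(not A)
P(B|A)*P(A) = 0.898 * 0.025 = 0.02245
P(B|not A)*P(not A) = 0.067 * 0.975 = 0.065325
P(B) = 0.02245 + 0.065325 = 0.087775
P(A|B) = 0.02245 / 0.087775 = 898/3511 ≈ 0.25576759

0.255768


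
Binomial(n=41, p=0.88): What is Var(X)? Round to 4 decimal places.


Var = n*p*(1-p) = 41 * 0.88 * 0.12 = 4.3296

4.3296


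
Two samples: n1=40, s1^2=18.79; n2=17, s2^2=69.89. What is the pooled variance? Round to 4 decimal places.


sp^2 = ((n1-1)*s1^2 + (n2-1)*s2^2)/(n1+n2-2)
(n1-1)*s1^2 = 39 * 18.79 = 732.81
(n2-1)*s2^2 = 16 * 69.89 = 1118.24
numerator = 732.81 + 1118.24 = 1851.05
n1+n2-2 = 55
sp^2 = 1851.05 / 55 = 37021/1100 ≈ 33.655455

33.6555


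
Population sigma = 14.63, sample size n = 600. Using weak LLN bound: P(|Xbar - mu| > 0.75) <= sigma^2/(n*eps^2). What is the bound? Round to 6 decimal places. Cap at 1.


bound = min(1, sigma^2/(n*eps^2))
sigma^2 = 14.63^2 = 214.0369
n*eps^2 = 600 * 0.75^2 = 600 * 0.5625 = 337.5
sigma^2/(n*eps^2) = 214.0369 / 337.5 ≈ 0.63418341

0.634183


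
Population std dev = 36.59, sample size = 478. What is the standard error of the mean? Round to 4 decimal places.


SE = sigma / sqrt(n)
sqrt(478) ≈ 21.863211
SE = 36.59 / 21.863211 ≈ 1.673588

1.6736


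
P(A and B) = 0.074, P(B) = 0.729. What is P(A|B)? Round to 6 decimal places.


P(A|B) = P(A and B) / P(B) = 0.074 / 0.729 = 74/729 ≈ 0.10150892

0.101509


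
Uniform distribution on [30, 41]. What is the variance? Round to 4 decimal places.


Var = (b-a)^2 / 12
(b-a)^2 = (41 - 30)^2 = 121
Var = 121/12 ≈ 10.083333

10.0833


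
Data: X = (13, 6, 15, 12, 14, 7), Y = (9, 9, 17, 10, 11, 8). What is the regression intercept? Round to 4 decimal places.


a = ybar - b*xbar, where b = sum((xi-xbar)(yi-ybar)) / sum((xi-xbar)^2)
n = 6, xbar = 67/6 ≈ 11.166667, ybar = 64/6 = 32/3 ≈ 10.666667
Sxy = sum((xi-xbar)(yi-ybar)) = 124/3 ≈ 41.333333
Sxx = sum((xi-xbar)^2) = 425/6 ≈ 70.833333
b = Sxy / Sxx = 248/425 ≈ 0.583529
a = 10.666667 - 0.583529 * 11.166667 = 1764/425 ≈ 4.150588

4.1506


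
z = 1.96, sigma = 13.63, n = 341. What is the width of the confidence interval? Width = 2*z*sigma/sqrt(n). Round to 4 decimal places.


width = 2*z*sigma/sqrt(n)
2*z*sigma = 2 * 1.96 * 13.63 = 53.4296
sqrt(341) ≈ 18.466185
width = 53.4296 / 18.466185 ≈ 2.893375

2.8934


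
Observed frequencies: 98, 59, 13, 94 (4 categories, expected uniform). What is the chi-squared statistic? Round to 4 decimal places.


chi2 = sum((O-E)^2/E), E = total/4
total = 264, E = 264/4 = 66
(98 - 66)^2 / 66 = 1024 / 66 = 512/33 ≈ 15.515152
(59 - 66)^2 / 66 = 49 / 66 = 49/66 ≈ 0.742424
(13 - 66)^2 / 66 = 2809 / 66 = 2809/66 ≈ 42.560606
(94 - 66)^2 / 66 = 784 / 66 = 392/33 ≈ 11.878788
chi2 = 2333/33 ≈ 70.696970

70.6970


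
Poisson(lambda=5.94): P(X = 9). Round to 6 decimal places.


P = e^(-lam) * lam^k / k!
e^(-5.94) ≈ 0.002632030
lam^k = 5.94^9 ≈ 9206149.110897
k! = 9! = 362880
P = 0.002632030 * 9206149.110897 / 362880 ≈ 0.066774

0.066774


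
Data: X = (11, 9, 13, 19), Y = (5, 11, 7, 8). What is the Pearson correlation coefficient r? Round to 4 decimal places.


r = sum((xi-xbar)(yi-ybar)) / sqrt(sum((xi-xbar)^2) * sum((yi-ybar)^2))
n = 4, xbar = 52/4 = 13, ybar = 31/4 = 7.75
Sxy = sum((xi-xbar)(yi-ybar)) = -6
Sxx = sum((xi-xbar)^2) = 56
Syy = sum((yi-ybar)^2) = 18.75
sqrt(Sxx*Syy) ≈ 32.403703
r = Sxy / sqrt(Sxx*Syy) = -6 / 32.403703 ≈ -0.185164

-0.1852


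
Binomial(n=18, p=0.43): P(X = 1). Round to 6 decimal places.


P = C(n,k) * p^k * (1-p)^(n-k)
C(18,1) = 18
p^k = 0.43^1 = 0.43
(1-p)^(n-k) = 0.57^17 ≈ 0.00007077381
P = 18 * 0.43 * 0.00007077381 ≈ 0.000548

0.000548


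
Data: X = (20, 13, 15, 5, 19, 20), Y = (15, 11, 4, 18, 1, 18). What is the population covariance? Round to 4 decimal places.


Cov = (1/n)*sum((xi-xbar)(yi-ybar))
n = 6, xbar = 92/6 = 46/3 ≈ 15.333333, ybar = 67/6 ≈ 11.166667
sum((xi-xbar)(yi-ybar)) = -166/3 ≈ -55.333333
Cov = -55.333333 / 6 = -83/9 ≈ -9.222222

-9.2222


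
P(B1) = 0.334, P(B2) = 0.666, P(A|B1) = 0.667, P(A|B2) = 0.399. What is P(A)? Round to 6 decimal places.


P(A) = P(A|B1)*P(B1) + P(A|B2)*P(B2)
P(A|B1)*P(B1) = 0.667 * 0.334 = 0.222778
P(A|B2)*P(B2) = 0.399 * 0.666 = 0.265734
P(A) = 0.222778 + 0.265734 = 0.488512

0.488512


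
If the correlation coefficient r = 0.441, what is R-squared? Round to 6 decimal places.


R^2 = r^2 = (0.441)^2 = 0.194481

0.194481


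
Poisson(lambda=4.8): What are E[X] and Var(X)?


E[X] = Var(X) = lambda = 4.8

4.8, 4.8


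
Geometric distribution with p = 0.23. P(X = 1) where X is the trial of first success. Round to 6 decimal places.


P = (1-p)^(k-1) * p
(1-p)^(k-1) = 0.77^0 = 1
P = 1 * 0.23 = 0.23

0.230000


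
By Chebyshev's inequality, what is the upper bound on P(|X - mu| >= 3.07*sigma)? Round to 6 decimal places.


P <= 1/k^2
k^2 = 3.07^2 = 9.4249
1/k^2 = 1 / 9.4249 ≈ 0.10610192

0.106102


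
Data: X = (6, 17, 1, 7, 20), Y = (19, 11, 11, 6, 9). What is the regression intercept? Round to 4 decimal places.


a = ybar - b*xbar, where b = sum((xi-xbar)(yi-ybar)) / sum((xi-xbar)^2)
n = 5, xbar = 51/5 = 10.2, ybar = 56/5 = 11.2
Sxy = sum((xi-xbar)(yi-ybar)) = -37.2
Sxx = sum((xi-xbar)^2) = 254.8
b = Sxy / Sxx = -93/637 ≈ -0.145997
a = 11.2 - (-0.145997) * 10.2 = 8083/637 ≈ 12.689168

12.6892


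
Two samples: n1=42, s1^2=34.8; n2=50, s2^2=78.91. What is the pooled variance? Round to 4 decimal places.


sp^2 = ((n1-1)*s1^2 + (n2-1)*s2^2)/(n1+n2-2)
(n1-1)*s1^2 = 41 * 34.8 = 1426.8
(n2-1)*s2^2 = 49 * 78.91 = 3866.59
numerator = 1426.8 + 3866.59 = 5293.39
n1+n2-2 = 90
sp^2 = 5293.39 / 90 = 529339/9000 ≈ 58.815444

58.8154


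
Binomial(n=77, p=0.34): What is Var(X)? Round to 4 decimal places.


Var = n*p*(1-p) = 77 * 0.34 * 0.66 = 17.2788

17.2788


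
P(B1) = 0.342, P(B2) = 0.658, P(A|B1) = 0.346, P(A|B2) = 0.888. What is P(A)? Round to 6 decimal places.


P(A) = P(A|B1)*P(B1) + P(A|B2)*P(B2)
P(A|B1)*P(B1) = 0.346 * 0.342 = 0.118332
P(A|B2)*P(B2) = 0.888 * 0.658 = 0.584304
P(A) = 0.118332 + 0.584304 = 0.702636

0.702636


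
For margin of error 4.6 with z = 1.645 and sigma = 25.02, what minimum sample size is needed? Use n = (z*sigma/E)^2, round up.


z*sigma/E = 1.645 * 25.02 / 4.6 ≈ 8.947370
(z*sigma/E)^2 ≈ 80.055422
round up: n = 81

81


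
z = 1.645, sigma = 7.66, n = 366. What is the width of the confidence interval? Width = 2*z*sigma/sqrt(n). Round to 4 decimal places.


width = 2*z*sigma/sqrt(n)
2*z*sigma = 2 * 1.645 * 7.66 = 25.2014
sqrt(366) ≈ 19.131126
width = 25.2014 / 19.131126 ≈ 1.317298

1.3173


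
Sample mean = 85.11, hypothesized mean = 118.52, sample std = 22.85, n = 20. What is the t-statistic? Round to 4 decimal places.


t = (xbar - mu0) / (s/sqrt(n))
xbar - mu0 = 85.11 - 118.52 = -33.41
sqrt(20) ≈ 4.47213595
s/sqrt(n) = 22.85 / 4.47213595 ≈ 5.10941533
t = -33.41 / 5.10941533 ≈ -6.538909

-6.5389


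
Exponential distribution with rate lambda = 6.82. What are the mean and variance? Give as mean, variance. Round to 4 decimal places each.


mean = 1/lam, var = 1/lam^2
mean = 1 / 6.82 = 50/341 ≈ 0.146628
lam^2 = 6.82^2 = 46.5124
var = 1 / 46.5124 ≈ 0.021500

0.1466, 0.0215


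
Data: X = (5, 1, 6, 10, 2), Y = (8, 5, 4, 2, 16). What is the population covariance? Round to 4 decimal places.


Cov = (1/n)*sum((xi-xbar)(yi-ybar))
n = 5, xbar = 24/5 = 4.8, ybar = 35/5 = 7
sum((xi-xbar)(yi-ybar)) = -47
Cov = -47 / 5 = -9.4

-9.4000


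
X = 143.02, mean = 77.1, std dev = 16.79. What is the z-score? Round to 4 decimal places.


z = (X - mu) / sigma
X - mu = 143.02 - 77.1 = 65.92
z = 65.92 / 16.79 = 6592/1679 ≈ 3.926147

3.9261


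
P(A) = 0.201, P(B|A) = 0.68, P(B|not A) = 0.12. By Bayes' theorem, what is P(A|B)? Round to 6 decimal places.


P(A|B) = P(B|A)*P(A) / P(B), P(B) = P(B|A)*P(A) + P(B|not A)*P(not A)
P(B|A)*P(A) = 0.68 * 0.201 = 0.13668
P(B|not A)*P(not A) = 0.12 * 0.799 = 0.09588
P(B) = 0.13668 + 0.09588 = 0.23256
P(A|B) = 0.13668 / 0.23256 = 67/114 ≈ 0.58771930

0.587719


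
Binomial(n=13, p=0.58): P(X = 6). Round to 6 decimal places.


P = C(n,k) * p^k * (1-p)^(n-k)
C(13,6) = 1716
p^k = 0.58^6 ≈ 0.03806869
(1-p)^(n-k) = 0.42^7 ≈ 0.002305393
P = 1716 * 0.03806869 * 0.002305393 ≈ 0.150602

0.150602


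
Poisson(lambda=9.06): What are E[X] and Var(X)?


E[X] = Var(X) = lambda = 9.06

9.06, 9.06


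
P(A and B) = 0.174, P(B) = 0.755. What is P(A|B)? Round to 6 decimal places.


P(A|B) = P(A and B) / P(B) = 0.174 / 0.755 = 174/755 ≈ 0.23046358

0.230464


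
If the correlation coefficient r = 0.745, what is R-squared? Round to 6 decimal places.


R^2 = r^2 = (0.745)^2 = 0.555025

0.555025


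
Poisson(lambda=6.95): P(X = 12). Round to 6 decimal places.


P = e^(-lam) * lam^k / k!
e^(-6.95) ≈ 0.0009586352
lam^k = 6.95^12 ≈ 12700407479.806906
k! = 12! = 479001600
P = 0.0009586352 * 12700407479.806906 / 479001600 ≈ 0.025418

0.025418


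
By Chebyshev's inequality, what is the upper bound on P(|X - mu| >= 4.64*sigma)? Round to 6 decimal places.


P <= 1/k^2
k^2 = 4.64^2 = 21.5296
1/k^2 = 1 / 21.5296 ≈ 0.04644768

0.046448


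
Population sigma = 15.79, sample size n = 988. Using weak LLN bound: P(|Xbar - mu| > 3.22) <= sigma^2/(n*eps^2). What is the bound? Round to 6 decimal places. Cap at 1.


bound = min(1, sigma^2/(n*eps^2))
sigma^2 = 15.79^2 = 249.3241
n*eps^2 = 988 * 3.22^2 = 988 * 10.3684 = 10243.9792
sigma^2/(n*eps^2) = 249.3241 / 10243.9792 ≈ 0.02433860

0.024339


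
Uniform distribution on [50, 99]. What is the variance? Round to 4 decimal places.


Var = (b-a)^2 / 12
(b-a)^2 = (99 - 50)^2 = 2401
Var = 2401/12 ≈ 200.083333

200.0833


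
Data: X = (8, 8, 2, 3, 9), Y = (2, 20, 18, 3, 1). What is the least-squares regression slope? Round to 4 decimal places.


b = sum((xi-xbar)(yi-ybar)) / sum((xi-xbar)^2)
n = 5, xbar = 30/5 = 6, ybar = 44/5 = 8.8
Sxy = sum((xi-xbar)(yi-ybar)) = -34
Sxx = sum((xi-xbar)^2) = 42
b = Sxy / Sxx = -17/21 ≈ -0.809524

-0.8095


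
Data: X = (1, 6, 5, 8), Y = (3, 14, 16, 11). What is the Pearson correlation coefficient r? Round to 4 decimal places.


r = sum((xi-xbar)(yi-ybar)) / sqrt(sum((xi-xbar)^2) * sum((yi-ybar)^2))
n = 4, xbar = 20/4 = 5, ybar = 44/4 = 11
Sxy = sum((xi-xbar)(yi-ybar)) = 35
Sxx = sum((xi-xbar)^2) = 26
Syy = sum((yi-ybar)^2) = 98
sqrt(Sxx*Syy) ≈ 50.477718
r = Sxy / sqrt(Sxx*Syy) = 35 / 50.477718 ≈ 0.693375

0.6934


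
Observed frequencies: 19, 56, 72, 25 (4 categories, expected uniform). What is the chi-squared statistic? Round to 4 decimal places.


chi2 = sum((O-E)^2/E), E = total/4
total = 172, E = 172/4 = 43
(19 - 43)^2 / 43 = 576 / 43 = 576/43 ≈ 13.395349
(56 - 43)^2 / 43 = 169 / 43 = 169/43 ≈ 3.930233
(72 - 43)^2 / 43 = 841 / 43 = 841/43 ≈ 19.558140
(25 - 43)^2 / 43 = 324 / 43 = 324/43 ≈ 7.534884
chi2 = 1910/43 ≈ 44.418605

44.4186


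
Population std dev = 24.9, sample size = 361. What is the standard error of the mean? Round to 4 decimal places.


SE = sigma / sqrt(n)
sqrt(361) = 19
SE = 24.9 / 19 = 249/190 ≈ 1.310526

1.3105


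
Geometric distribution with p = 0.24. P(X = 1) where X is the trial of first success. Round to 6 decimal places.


P = (1-p)^(k-1) * p
(1-p)^(k-1) = 0.76^0 = 1
P = 1 * 0.24 = 0.24

0.240000


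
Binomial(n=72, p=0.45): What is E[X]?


E[X] = n*p = 72 * 0.45 = 32.4

32.4


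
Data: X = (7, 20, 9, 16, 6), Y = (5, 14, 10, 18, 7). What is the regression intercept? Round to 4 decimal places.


a = ybar - b*xbar, where b = sum((xi-xbar)(yi-ybar)) / sum((xi-xbar)^2)
n = 5, xbar = 58/5 = 11.6, ybar = 54/5 = 10.8
Sxy = sum((xi-xbar)(yi-ybar)) = 108.6
Sxx = sum((xi-xbar)^2) = 149.2
b = Sxy / Sxx = 543/746 ≈ 0.727882
a = 10.8 - 0.727882 * 11.6 = 879/373 ≈ 2.356568

2.3566


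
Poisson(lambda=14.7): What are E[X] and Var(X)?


E[X] = Var(X) = lambda = 14.7

14.7, 14.7


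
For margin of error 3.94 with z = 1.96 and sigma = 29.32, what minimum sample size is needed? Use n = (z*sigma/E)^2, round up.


z*sigma/E = 1.96 * 29.32 / 3.94 = 71834/4925 ≈ 14.585584
(z*sigma/E)^2 ≈ 212.739254
round up: n = 213

213


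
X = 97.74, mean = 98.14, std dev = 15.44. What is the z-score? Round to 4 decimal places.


z = (X - mu) / sigma
X - mu = 97.74 - 98.14 = -0.4
z = -0.4 / 15.44 = -5/193 ≈ -0.025907

-0.0259


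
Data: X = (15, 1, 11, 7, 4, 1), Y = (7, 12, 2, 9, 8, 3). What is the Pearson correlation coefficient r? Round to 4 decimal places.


r = sum((xi-xbar)(yi-ybar)) / sqrt(sum((xi-xbar)^2) * sum((yi-ybar)^2))
n = 6, xbar = 39/6 = 6.5, ybar = 41/6 ≈ 6.833333
Sxy = sum((xi-xbar)(yi-ybar)) = -29.5
Sxx = sum((xi-xbar)^2) = 159.5
Syy = sum((yi-ybar)^2) = 425/6 ≈ 70.833333
sqrt(Sxx*Syy) ≈ 106.291658
r = Sxy / sqrt(Sxx*Syy) = -29.5 / 106.291658 ≈ -0.277538

-0.2775


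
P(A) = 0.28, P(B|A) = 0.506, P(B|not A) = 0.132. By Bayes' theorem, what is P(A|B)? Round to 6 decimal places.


P(A|B) = P(B|A)*P(A) / P(B), P(B) = P(B|A)*P(A) + P(B|not A)*P(not A)
P(B|A)*P(A) = 0.506 * 0.28 = 0.14168
P(B|not A)*P(not A) = 0.132 * 0.72 = 0.09504
P(B) = 0.14168 + 0.09504 = 0.23672
P(A|B) = 0.14168 / 0.23672 = 161/269 ≈ 0.59851301

0.598513


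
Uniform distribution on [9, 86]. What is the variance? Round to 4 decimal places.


Var = (b-a)^2 / 12
(b-a)^2 = (86 - 9)^2 = 5929
Var = 5929/12 ≈ 494.083333

494.0833


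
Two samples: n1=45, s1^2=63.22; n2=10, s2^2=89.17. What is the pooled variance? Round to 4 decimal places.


sp^2 = ((n1-1)*s1^2 + (n2-1)*s2^2)/(n1+n2-2)
(n1-1)*s1^2 = 44 * 63.22 = 2781.68
(n2-1)*s2^2 = 9 * 89.17 = 802.53
numerator = 2781.68 + 802.53 = 3584.21
n1+n2-2 = 53
sp^2 = 3584.21 / 53 = 358421/5300 ≈ 67.626604

67.6266


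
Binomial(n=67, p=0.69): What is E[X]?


E[X] = n*p = 67 * 0.69 = 46.23

46.23


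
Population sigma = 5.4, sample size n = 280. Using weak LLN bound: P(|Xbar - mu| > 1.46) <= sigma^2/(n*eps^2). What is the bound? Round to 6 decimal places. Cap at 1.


bound = min(1, sigma^2/(n*eps^2))
sigma^2 = 5.4^2 = 29.16
n*eps^2 = 280 * 1.46^2 = 280 * 2.1316 = 596.848
sigma^2/(n*eps^2) = 29.16 / 596.848 ≈ 0.04885666

0.048857


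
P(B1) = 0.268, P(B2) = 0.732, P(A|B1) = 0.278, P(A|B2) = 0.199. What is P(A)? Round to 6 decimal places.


P(A) = P(A|B1)*P(B1) + P(A|B2)*P(B2)
P(A|B1)*P(B1) = 0.278 * 0.268 = 0.074504
P(A|B2)*P(B2) = 0.199 * 0.732 = 0.145668
P(A) = 0.074504 + 0.145668 = 0.220172

0.220172


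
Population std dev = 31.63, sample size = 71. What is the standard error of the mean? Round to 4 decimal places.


SE = sigma / sqrt(n)
sqrt(71) ≈ 8.426150
SE = 31.63 / 8.426150 ≈ 3.753790

3.7538


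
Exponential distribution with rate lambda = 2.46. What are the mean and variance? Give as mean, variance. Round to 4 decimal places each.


mean = 1/lam, var = 1/lam^2
mean = 1 / 2.46 = 50/123 ≈ 0.406504
lam^2 = 2.46^2 = 6.0516
var = 1 / 6.0516 ≈ 0.165246

0.4065, 0.1652


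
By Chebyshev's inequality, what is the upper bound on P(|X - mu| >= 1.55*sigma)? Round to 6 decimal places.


P <= 1/k^2
k^2 = 1.55^2 = 2.4025
1/k^2 = 1 / 2.4025 = 400/961 ≈ 0.41623309

0.416233


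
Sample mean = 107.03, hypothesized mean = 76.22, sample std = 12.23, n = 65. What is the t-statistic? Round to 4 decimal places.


t = (xbar - mu0) / (s/sqrt(n))
xbar - mu0 = 107.03 - 76.22 = 30.81
sqrt(65) ≈ 8.06225775
s/sqrt(n) = 12.23 / 8.06225775 ≈ 1.51694480
t = 30.81 / 1.51694480 ≈ 20.310561

20.3106


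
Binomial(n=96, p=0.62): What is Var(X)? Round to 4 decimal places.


Var = n*p*(1-p) = 96 * 0.62 * 0.38 = 22.6176

22.6176


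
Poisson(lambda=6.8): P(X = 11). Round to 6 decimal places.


P = e^(-lam) * lam^k / k!
e^(-6.8) ≈ 0.001113775
lam^k = 6.8^11 ≈ 1437467517.706903
k! = 11! = 39916800
P = 0.001113775 * 1437467517.706903 / 39916800 ≈ 0.040109

0.040109


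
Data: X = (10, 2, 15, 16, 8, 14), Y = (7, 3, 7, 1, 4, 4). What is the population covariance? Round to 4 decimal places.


Cov = (1/n)*sum((xi-xbar)(yi-ybar))
n = 6, xbar = 65/6 ≈ 10.833333, ybar = 26/6 = 13/3 ≈ 4.333333
sum((xi-xbar)(yi-ybar)) = 10/3 ≈ 3.333333
Cov = 3.333333 / 6 = 5/9 ≈ 0.555556

0.5556


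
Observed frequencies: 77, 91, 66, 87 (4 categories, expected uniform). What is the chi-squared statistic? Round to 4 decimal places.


chi2 = sum((O-E)^2/E), E = total/4
total = 321, E = 321/4 = 80.25
(77 - 80.25)^2 / 80.25 = 10.5625 / 80.25 = 169/1284 ≈ 0.131620
(91 - 80.25)^2 / 80.25 = 115.5625 / 80.25 = 1849/1284 ≈ 1.440031
(66 - 80.25)^2 / 80.25 = 203.0625 / 80.25 = 1083/428 ≈ 2.530374
(87 - 80.25)^2 / 80.25 = 45.5625 / 80.25 = 243/428 ≈ 0.567757
chi2 = 1499/321 ≈ 4.669782

4.6698


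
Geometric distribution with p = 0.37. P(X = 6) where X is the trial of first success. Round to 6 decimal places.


P = (1-p)^(k-1) * p
(1-p)^(k-1) = 0.63^5 ≈ 0.09924365
P = 0.09924365 * 0.37 ≈ 0.03672015

0.036720


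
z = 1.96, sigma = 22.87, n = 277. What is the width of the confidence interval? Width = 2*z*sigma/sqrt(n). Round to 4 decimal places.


width = 2*z*sigma/sqrt(n)
2*z*sigma = 2 * 1.96 * 22.87 = 89.6504
sqrt(277) ≈ 16.643317
width = 89.6504 / 16.643317 ≈ 5.386570

5.3866


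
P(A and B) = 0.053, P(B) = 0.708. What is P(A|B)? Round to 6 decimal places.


P(A|B) = P(A and B) / P(B) = 0.053 / 0.708 = 53/708 ≈ 0.07485876

0.074859


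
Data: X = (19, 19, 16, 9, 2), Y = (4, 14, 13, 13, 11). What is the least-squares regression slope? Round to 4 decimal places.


b = sum((xi-xbar)(yi-ybar)) / sum((xi-xbar)^2)
n = 5, xbar = 65/5 = 13, ybar = 55/5 = 11
Sxy = sum((xi-xbar)(yi-ybar)) = -26
Sxx = sum((xi-xbar)^2) = 218
b = Sxy / Sxx = -13/109 ≈ -0.119266

-0.1193


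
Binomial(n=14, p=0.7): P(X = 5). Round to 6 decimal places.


P = C(n,k) * p^k * (1-p)^(n-k)
C(14,5) = 2002
p^k = 0.7^5 = 0.16807
(1-p)^(n-k) = 0.3^9 = 0.000019683
P = 2002 * 0.16807 * 0.000019683 ≈ 0.006623

0.006623


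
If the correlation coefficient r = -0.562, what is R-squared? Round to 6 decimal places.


R^2 = r^2 = (-0.562)^2 = 0.315844

0.315844


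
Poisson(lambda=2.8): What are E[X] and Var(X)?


E[X] = Var(X) = lambda = 2.8

2.8, 2.8


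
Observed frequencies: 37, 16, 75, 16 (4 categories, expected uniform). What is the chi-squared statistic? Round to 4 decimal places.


chi2 = sum((O-E)^2/E), E = total/4
total = 144, E = 144/4 = 36
(37 - 36)^2 / 36 = 1 / 36 = 1/36 ≈ 0.027778
(16 - 36)^2 / 36 = 400 / 36 = 100/9 ≈ 11.111111
(75 - 36)^2 / 36 = 1521 / 36 = 42.25
(16 - 36)^2 / 36 = 400 / 36 = 100/9 ≈ 11.111111
chi2 = 64.5

64.5000


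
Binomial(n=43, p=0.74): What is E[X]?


E[X] = n*p = 43 * 0.74 = 31.82

31.82


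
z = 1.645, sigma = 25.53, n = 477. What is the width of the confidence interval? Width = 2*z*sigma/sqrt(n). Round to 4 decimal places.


width = 2*z*sigma/sqrt(n)
2*z*sigma = 2 * 1.645 * 25.53 = 83.9937
sqrt(477) ≈ 21.840330
width = 83.9937 / 21.840330 ≈ 3.845807

3.8458


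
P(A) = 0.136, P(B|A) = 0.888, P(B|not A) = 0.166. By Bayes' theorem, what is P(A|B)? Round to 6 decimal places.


P(A|B) = P(B|A)*P(A) / P(B), P(B) = P(B|A)*P(A) + P(B|not A)*P(not A)
P(B|A)*P(A) = 0.888 * 0.136 = 0.120768
P(B|not A)*P(not A) = 0.166 * 0.864 = 0.143424
P(B) = 0.120768 + 0.143424 = 0.264192
P(A|B) = 0.120768 / 0.264192 = 629/1376 ≈ 0.45712209

0.457122


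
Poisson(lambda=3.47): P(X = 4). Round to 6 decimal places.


P = e^(-lam) * lam^k / k!
e^(-3.47) ≈ 0.03111703
lam^k = 3.47^4 ≈ 144.983273
k! = 4! = 24
P = 0.03111703 * 144.983273 / 24 ≈ 0.187977

0.187977


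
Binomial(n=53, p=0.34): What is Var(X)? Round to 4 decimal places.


Var = n*p*(1-p) = 53 * 0.34 * 0.66 = 11.8932

11.8932


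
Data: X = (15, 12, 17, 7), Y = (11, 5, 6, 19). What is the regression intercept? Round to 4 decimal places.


a = ybar - b*xbar, where b = sum((xi-xbar)(yi-ybar)) / sum((xi-xbar)^2)
n = 4, xbar = 51/4 = 12.75, ybar = 41/4 = 10.25
Sxy = sum((xi-xbar)(yi-ybar)) = -62.75
Sxx = sum((xi-xbar)^2) = 56.75
b = Sxy / Sxx = -251/227 ≈ -1.105727
a = 10.25 - (-1.105727) * 12.75 = 5527/227 ≈ 24.348018

24.3480


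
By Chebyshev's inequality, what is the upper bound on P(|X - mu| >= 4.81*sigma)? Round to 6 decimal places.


P <= 1/k^2
k^2 = 4.81^2 = 23.1361
1/k^2 = 1 / 23.1361 ≈ 0.04322250

0.043222


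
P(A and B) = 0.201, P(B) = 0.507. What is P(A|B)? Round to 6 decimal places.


P(A|B) = P(A and B) / P(B) = 0.201 / 0.507 = 67/169 ≈ 0.39644970

0.396450


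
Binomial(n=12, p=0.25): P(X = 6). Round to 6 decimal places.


P = C(n,k) * p^k * (1-p)^(n-k)
C(12,6) = 924
p^k = 0.25^6 = 1/4096 ≈ 0.0002441406
(1-p)^(n-k) = 0.75^6 = 729/4096 ≈ 0.1779785
P = 924 * 0.0002441406 * 0.1779785 ≈ 0.040149

0.040149


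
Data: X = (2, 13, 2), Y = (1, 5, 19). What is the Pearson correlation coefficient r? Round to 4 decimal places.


r = sum((xi-xbar)(yi-ybar)) / sqrt(sum((xi-xbar)^2) * sum((yi-ybar)^2))
n = 3, xbar = 17/3 ≈ 5.666667, ybar = 25/3 ≈ 8.333333
Sxy = sum((xi-xbar)(yi-ybar)) = -110/3 ≈ -36.666667
Sxx = sum((xi-xbar)^2) = 242/3 ≈ 80.666667
Syy = sum((yi-ybar)^2) = 536/3 ≈ 178.666667
sqrt(Sxx*Syy) ≈ 120.051841
r = Sxy / sqrt(Sxx*Syy) = -36.666667 / 120.051841 ≈ -0.305424

-0.3054


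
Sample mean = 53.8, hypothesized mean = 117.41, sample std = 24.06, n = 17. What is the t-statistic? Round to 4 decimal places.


t = (xbar - mu0) / (s/sqrt(n))
xbar - mu0 = 53.8 - 117.41 = -63.61
sqrt(17) ≈ 4.12310563
s/sqrt(n) = 24.06 / 4.12310563 ≈ 5.83540714
t = -63.61 / 5.83540714 ≈ -10.900696

-10.9007


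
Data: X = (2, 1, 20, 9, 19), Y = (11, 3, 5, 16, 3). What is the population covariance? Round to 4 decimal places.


Cov = (1/n)*sum((xi-xbar)(yi-ybar))
n = 5, xbar = 51/5 = 10.2, ybar = 38/5 = 7.6
sum((xi-xbar)(yi-ybar)) = -61.6
Cov = -61.6 / 5 = -12.32

-12.3200


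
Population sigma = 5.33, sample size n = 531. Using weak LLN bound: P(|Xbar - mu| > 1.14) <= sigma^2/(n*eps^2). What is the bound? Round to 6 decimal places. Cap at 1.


bound = min(1, sigma^2/(n*eps^2))
sigma^2 = 5.33^2 = 28.4089
n*eps^2 = 531 * 1.14^2 = 531 * 1.2996 = 690.0876
sigma^2/(n*eps^2) = 28.4089 / 690.0876 ≈ 0.04116709

0.041167


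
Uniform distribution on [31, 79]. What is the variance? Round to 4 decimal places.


Var = (b-a)^2 / 12
(b-a)^2 = (79 - 31)^2 = 2304
Var = 2304/12 = 192

192.0000


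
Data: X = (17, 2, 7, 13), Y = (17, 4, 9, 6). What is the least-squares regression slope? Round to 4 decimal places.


b = sum((xi-xbar)(yi-ybar)) / sum((xi-xbar)^2)
n = 4, xbar = 39/4 = 9.75, ybar = 36/4 = 9
Sxy = sum((xi-xbar)(yi-ybar)) = 87
Sxx = sum((xi-xbar)^2) = 130.75
b = Sxy / Sxx = 348/523 ≈ 0.665392

0.6654


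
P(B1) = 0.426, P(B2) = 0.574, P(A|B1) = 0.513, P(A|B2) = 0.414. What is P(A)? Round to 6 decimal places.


P(A) = P(A|B1)*P(B1) + P(A|B2)*P(B2)
P(A|B1)*P(B1) = 0.513 * 0.426 = 0.218538
P(A|B2)*P(B2) = 0.414 * 0.574 = 0.237636
P(A) = 0.218538 + 0.237636 = 0.456174

0.456174


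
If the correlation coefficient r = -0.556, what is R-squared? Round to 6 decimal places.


R^2 = r^2 = (-0.556)^2 = 0.309136

0.309136


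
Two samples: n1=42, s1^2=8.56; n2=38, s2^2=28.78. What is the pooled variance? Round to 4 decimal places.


sp^2 = ((n1-1)*s1^2 + (n2-1)*s2^2)/(n1+n2-2)
(n1-1)*s1^2 = 41 * 8.56 = 350.96
(n2-1)*s2^2 = 37 * 28.78 = 1064.86
numerator = 350.96 + 1064.86 = 1415.82
n1+n2-2 = 78
sp^2 = 1415.82 / 78 = 23597/1300 ≈ 18.151538

18.1515


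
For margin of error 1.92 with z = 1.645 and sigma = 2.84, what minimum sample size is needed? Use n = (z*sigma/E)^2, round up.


z*sigma/E = 1.645 * 2.84 / 1.92 = 23359/9600 ≈ 2.433229
(z*sigma/E)^2 ≈ 5.920604
round up: n = 6

6


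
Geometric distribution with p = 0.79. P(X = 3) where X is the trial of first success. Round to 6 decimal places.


P = (1-p)^(k-1) * p
(1-p)^(k-1) = 0.21^2 = 0.0441
P = 0.0441 * 0.79 = 0.034839

0.034839


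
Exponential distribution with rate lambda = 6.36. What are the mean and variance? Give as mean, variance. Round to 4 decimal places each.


mean = 1/lam, var = 1/lam^2
mean = 1 / 6.36 = 25/159 ≈ 0.157233
lam^2 = 6.36^2 = 40.4496
var = 1 / 40.4496 ≈ 0.024722

0.1572, 0.0247


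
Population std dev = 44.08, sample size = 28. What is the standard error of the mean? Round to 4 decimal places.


SE = sigma / sqrt(n)
sqrt(28) ≈ 5.291503
SE = 44.08 / 5.291503 ≈ 8.330337

8.3303


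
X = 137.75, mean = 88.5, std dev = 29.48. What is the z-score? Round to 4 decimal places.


z = (X - mu) / sigma
X - mu = 137.75 - 88.5 = 49.25
z = 49.25 / 29.48 = 4925/2948 ≈ 1.670624

1.6706


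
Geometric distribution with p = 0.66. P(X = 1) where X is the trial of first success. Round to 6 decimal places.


P = (1-p)^(k-1) * p
(1-p)^(k-1) = 0.34^0 = 1
P = 1 * 0.66 = 0.66

0.660000


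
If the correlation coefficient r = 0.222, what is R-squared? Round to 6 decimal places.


R^2 = r^2 = (0.222)^2 = 0.049284

0.049284


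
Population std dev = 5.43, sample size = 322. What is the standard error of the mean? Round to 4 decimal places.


SE = sigma / sqrt(n)
sqrt(322) ≈ 17.944358
SE = 5.43 / 17.944358 ≈ 0.302602

0.3026


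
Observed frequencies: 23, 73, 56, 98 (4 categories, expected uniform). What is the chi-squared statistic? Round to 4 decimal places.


chi2 = sum((O-E)^2/E), E = total/4
total = 250, E = 250/4 = 62.5
(23 - 62.5)^2 / 62.5 = 1560.25 / 62.5 = 24.964
(73 - 62.5)^2 / 62.5 = 110.25 / 62.5 = 1.764
(56 - 62.5)^2 / 62.5 = 42.25 / 62.5 = 0.676
(98 - 62.5)^2 / 62.5 = 1260.25 / 62.5 = 20.164
chi2 = 47.568

47.5680


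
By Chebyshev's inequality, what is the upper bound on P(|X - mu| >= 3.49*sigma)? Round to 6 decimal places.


P <= 1/k^2
k^2 = 3.49^2 = 12.1801
1/k^2 = 1 / 12.1801 ≈ 0.08210113

0.082101


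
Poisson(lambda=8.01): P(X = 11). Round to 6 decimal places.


P = e^(-lam) * lam^k / k!
e^(-8.01) ≈ 0.0003321247
lam^k = 8.01^11 ≈ 8708787165.317368
k! = 11! = 39916800
P = 0.0003321247 * 8708787165.317368 / 39916800 ≈ 0.072461

0.072461


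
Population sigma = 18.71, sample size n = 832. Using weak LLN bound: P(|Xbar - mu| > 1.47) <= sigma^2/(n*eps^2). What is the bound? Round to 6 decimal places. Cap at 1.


bound = min(1, sigma^2/(n*eps^2))
sigma^2 = 18.71^2 = 350.0641
n*eps^2 = 832 * 1.47^2 = 832 * 2.1609 = 1797.8688
sigma^2/(n*eps^2) = 350.0641 / 1797.8688 ≈ 0.19471059

0.194711


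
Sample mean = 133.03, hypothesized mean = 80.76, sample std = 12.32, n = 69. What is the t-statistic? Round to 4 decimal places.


t = (xbar - mu0) / (s/sqrt(n))
xbar - mu0 = 133.03 - 80.76 = 52.27
sqrt(69) ≈ 8.30662386
s/sqrt(n) = 12.32 / 8.30662386 ≈ 1.48315371
t = 52.27 / 1.48315371 ≈ 35.242470

35.2425


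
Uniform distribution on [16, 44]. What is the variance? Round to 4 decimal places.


Var = (b-a)^2 / 12
(b-a)^2 = (44 - 16)^2 = 784
Var = 784/12 ≈ 65.333333

65.3333


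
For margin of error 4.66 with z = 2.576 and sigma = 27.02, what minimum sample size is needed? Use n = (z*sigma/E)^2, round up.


z*sigma/E = 2.576 * 27.02 / 4.66 ≈ 14.936378
(z*sigma/E)^2 ≈ 223.095378
round up: n = 224

224
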